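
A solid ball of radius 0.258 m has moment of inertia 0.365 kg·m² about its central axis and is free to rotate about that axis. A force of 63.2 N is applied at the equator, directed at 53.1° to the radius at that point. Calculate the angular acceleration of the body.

α ≈ 35.7 rad/s²

Only the tangential component produces torque: τ = F R sinθ = (63.2)(0.258) sin 53.1° = 13.04 N·m.
Newton's second law for rotation, τ = Iα, gives α = τ/I = 13.04/0.3650 = 35.72 rad/s².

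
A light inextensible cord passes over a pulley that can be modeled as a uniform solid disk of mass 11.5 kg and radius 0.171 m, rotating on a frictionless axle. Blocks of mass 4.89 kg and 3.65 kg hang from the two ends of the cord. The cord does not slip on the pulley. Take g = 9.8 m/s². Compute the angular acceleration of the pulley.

I = ½MR² = (1/2)(11.5)(0.171)² = 0.1681 kg·m².
Heavier block: m₁g − T₁ = m₁a. Lighter block: T₂ − m₂g = m₂a.
Pulley: (T₁ − T₂)R = Iα = I(a/R), so T₁ − T₂ = (I/R²)a = (1/2)M_p a = 5.750·a.
Adding the three: (m₁ − m₂)g = (m₁ + m₂ + 5.750)a, so a = (4.89 − 3.65)(9.8)/(4.89 + 3.65 + 5.750) = 0.8504 m/s².
α = a/R = 0.8504/0.171 = 4.973 rad/s².

α ≈ 4.97 rad/s²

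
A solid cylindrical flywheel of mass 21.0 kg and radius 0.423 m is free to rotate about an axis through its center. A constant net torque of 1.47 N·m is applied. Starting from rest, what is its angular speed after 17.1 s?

ω ≈ 13.4 rad/s

I = ½MR² = (1/2)(21.0)(0.423)² = 1.879 kg·m².
α = τ/I = 1.47/1.879 = 0.7824 rad/s².
ω = ω₀ + αt = 0 + (0.7824)(17.1) = 13.38 rad/s.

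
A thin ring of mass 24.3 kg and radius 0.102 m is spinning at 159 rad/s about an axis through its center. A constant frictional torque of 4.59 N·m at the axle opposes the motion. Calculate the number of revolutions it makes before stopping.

≈ 111 revolutions

I = MR² = (24.3)(0.102)² = 0.2528 kg·m².
The net torque has magnitude 4.59 N·m, opposing ω.
|α| = τ/I = 4.590/0.2528 = 18.16 rad/s² (deceleration).
ω² = ω₀² − 2|α|θ with ω = 0 ⇒ θ = ω₀²/(2|α|) = 696.2 rad = 110.8 rev.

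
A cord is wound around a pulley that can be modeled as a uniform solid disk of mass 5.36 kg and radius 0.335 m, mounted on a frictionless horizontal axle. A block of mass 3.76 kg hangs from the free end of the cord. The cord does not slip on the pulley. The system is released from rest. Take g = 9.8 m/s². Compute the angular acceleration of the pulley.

α ≈ 17.1 rad/s²

I = ½MR² = (1/2)(5.36)(0.335)² = 0.3008 kg·m².
Block: mg − T = ma. Pulley: TR = Iα. No-slip: a = αR, so T = (I/R²)a = 2.680·a.
Then mg = (m + 2.680)a, so a = (3.76)(9.8)/(3.76 + 2.680) = 5.722 m/s².
α = a/R = 5.722/0.335 = 17.08 rad/s².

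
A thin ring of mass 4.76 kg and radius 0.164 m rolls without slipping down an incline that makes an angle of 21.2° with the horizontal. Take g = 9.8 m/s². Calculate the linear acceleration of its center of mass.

Translation along the incline: Mg sinθ − f = Ma.
Rotation about the center: fR = Iα with I = MR². No-slip gives a = αR, so f = (I/R²)a = M a.
Substituting: Mg sinθ = (1 + 1.000)Ma, so a = g sinθ/(1 + 1.000) = (9.8) sin 21.2° / 2.000 = 1.772 m/s².

a ≈ 1.77 m/s²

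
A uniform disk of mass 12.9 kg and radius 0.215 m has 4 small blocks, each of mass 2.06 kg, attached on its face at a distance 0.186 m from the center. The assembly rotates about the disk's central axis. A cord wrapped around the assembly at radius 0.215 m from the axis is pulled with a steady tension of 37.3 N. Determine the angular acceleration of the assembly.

α ≈ 13.8 rad/s²

I_disk = ½MR² = ½(12.9)(0.215)² = 0.2982 kg·m².
I_blocks = 4·m·r² = 4(2.06)(0.186)² = 0.2851 kg·m².
Total I = 0.5832 kg·m².
τ = F r = (37.3)(0.215) = 8.019 N·m.
α = τ/I = 8.019/0.5832 = 13.75 rad/s².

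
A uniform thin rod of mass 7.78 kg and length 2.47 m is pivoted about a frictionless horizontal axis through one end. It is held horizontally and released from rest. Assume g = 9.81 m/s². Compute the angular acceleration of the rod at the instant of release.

α ≈ 5.96 rad/s²

About the pivot, I = (1/3)ML² = (1/3)(7.78)(2.47)² = 15.82 kg·m².
The weight acts at the center, a distance L/2 = 1.235 m from the pivot; τ = Mg(L/2) = 94.26 N·m.
α = τ/I = 94.26/15.82 = 5.957 rad/s².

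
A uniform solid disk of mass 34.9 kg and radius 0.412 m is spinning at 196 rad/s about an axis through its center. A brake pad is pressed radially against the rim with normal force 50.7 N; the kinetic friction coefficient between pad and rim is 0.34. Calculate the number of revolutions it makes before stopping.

≈ 1270 revolutions

I = ½MR² = (1/2)(34.9)(0.412)² = 2.962 kg·m².
Friction force f = μN = (0.34)(50.7) = 17.24 N at the rim; torque magnitude τ = fR = 7.102 N·m, opposing ω.
|α| = τ/I = 7.102/2.962 = 2.398 rad/s² (deceleration).
ω² = ω₀² − 2|α|θ with ω = 0 ⇒ θ = ω₀²/(2|α|) = 8011 rad = 1275 rev.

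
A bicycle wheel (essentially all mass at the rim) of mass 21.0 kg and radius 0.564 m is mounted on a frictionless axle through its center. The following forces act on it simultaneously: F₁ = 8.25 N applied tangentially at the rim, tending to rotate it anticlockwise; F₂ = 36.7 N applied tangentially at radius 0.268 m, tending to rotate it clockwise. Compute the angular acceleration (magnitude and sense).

α ≈ 0.776 rad/s², clockwise

I = MR² = (21.0)(0.564)² = 6.680 kg·m².
Taking anticlockwise as positive: τ₁ = +(8.25)(0.564) = +4.653 N·m; τ₂ = −(36.7)(0.268) = −9.836 N·m.
Net torque τ = -5.183 N·m.
α = τ/I = -5.183/6.680 = -0.7758 rad/s².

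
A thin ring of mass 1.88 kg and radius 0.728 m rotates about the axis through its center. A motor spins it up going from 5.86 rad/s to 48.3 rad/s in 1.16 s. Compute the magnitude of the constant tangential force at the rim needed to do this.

F ≈ 50.1 N

I = MR² = (1.88)(0.728)² = 0.9964 kg·m².
α = Δω/Δt = (48.3 − 5.86)/1.16 = 36.59 rad/s².
The required torque is τ = Iα = (0.9964)(36.59) = 36.45 N·m.
A tangential force at the rim gives τ = FR, so F = τ/R = 36.45/0.728 = 50.07 N.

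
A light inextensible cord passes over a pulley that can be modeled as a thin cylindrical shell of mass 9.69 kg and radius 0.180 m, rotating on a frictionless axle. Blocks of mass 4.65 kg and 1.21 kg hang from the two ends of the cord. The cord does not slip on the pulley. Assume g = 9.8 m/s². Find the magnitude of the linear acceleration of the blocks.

I = MR² = (9.69)(0.180)² = 0.3140 kg·m².
Heavier block: m₁g − T₁ = m₁a. Lighter block: T₂ − m₂g = m₂a.
Pulley: (T₁ − T₂)R = Iα = I(a/R), so T₁ − T₂ = (I/R²)a = 1·M_p a = 9.690·a.
Adding the three: (m₁ − m₂)g = (m₁ + m₂ + 9.690)a, so a = (4.65 − 1.21)(9.8)/(4.65 + 1.21 + 9.690) = 2.168 m/s².

a ≈ 2.17 m/s²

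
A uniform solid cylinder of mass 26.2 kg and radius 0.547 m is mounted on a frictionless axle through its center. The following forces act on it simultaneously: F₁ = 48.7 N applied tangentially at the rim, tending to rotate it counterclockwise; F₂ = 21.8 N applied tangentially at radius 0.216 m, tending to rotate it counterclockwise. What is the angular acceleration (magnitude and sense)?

α ≈ 8.00 rad/s², counterclockwise

I = ½MR² = (1/2)(26.2)(0.547)² = 3.920 kg·m².
Taking counterclockwise as positive: τ₁ = +(48.7)(0.547) = +26.64 N·m; τ₂ = +(21.8)(0.216) = +4.709 N·m.
Net torque τ = 31.35 N·m.
α = τ/I = 31.35/3.920 = 7.998 rad/s².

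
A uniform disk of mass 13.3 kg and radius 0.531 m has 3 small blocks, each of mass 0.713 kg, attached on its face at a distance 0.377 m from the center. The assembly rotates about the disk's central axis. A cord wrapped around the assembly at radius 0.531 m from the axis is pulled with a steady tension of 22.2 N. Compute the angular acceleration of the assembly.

α ≈ 5.41 rad/s²

I_disk = ½MR² = ½(13.3)(0.531)² = 1.875 kg·m².
I_blocks = 3·m·r² = 3(0.713)(0.377)² = 0.3040 kg·m².
Total I = 2.179 kg·m².
τ = F r = (22.2)(0.531) = 11.79 N·m.
α = τ/I = 11.79/2.179 = 5.410 rad/s².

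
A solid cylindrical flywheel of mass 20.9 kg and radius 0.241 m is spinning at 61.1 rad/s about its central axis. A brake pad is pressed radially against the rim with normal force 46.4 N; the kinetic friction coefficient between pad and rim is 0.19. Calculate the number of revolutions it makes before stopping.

≈ 84.9 revolutions

I = ½MR² = (1/2)(20.9)(0.241)² = 0.6069 kg·m².
Friction force f = μN = (0.19)(46.4) = 8.816 N at the rim; torque magnitude τ = fR = 2.125 N·m, opposing ω.
|α| = τ/I = 2.125/0.6069 = 3.501 rad/s² (deceleration).
ω² = ω₀² − 2|α|θ with ω = 0 ⇒ θ = ω₀²/(2|α|) = 533.2 rad = 84.87 rev.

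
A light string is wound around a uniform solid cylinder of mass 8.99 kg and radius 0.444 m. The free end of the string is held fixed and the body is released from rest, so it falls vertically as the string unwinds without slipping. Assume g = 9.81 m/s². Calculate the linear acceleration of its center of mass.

Translation: Mg − T = Ma. Rotation about the center: TR = Iα with I = ½MR².
With a = αR: T = (I/R²)a = (1/2)M a, so Mg = (1 + 0.5000)Ma.
a = g/(1 + 0.5000) = 9.81/1.500 = 6.540 m/s².

a ≈ 6.54 m/s²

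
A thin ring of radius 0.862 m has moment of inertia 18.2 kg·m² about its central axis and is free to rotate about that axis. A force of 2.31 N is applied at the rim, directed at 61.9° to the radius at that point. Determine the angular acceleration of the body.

α ≈ 0.0965 rad/s²

Only the tangential component produces torque: τ = F R sinθ = (2.31)(0.862) sin 61.9° = 1.757 N·m.
From τ = Iα: α = 1.757/18.20 = 0.09651 rad/s².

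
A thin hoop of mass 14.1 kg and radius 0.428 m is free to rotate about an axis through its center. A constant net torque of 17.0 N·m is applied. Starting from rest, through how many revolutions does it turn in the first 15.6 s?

I = MR² = (14.1)(0.428)² = 2.583 kg·m².
α = τ/I = 17.0/2.583 = 6.582 rad/s².
θ = ½αt² = ½(6.582)(15.6)² = 800.9 rad.
Revolutions = θ/(2π) = 127.5.

≈ 127 revolutions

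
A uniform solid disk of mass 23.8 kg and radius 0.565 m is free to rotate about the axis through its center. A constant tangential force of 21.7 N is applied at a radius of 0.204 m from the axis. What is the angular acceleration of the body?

I = ½MR² = (1/2)(23.8)(0.565)² = 3.799 kg·m².
τ = F·r = (21.7)(0.204) = 4.427 N·m.
Newton's second law for rotation, τ = Iα, gives α = τ/I = 4.427/3.799 = 1.165 rad/s².

α ≈ 1.17 rad/s²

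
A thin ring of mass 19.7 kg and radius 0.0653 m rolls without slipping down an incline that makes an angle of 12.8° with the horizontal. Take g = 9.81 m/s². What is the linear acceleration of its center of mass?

a ≈ 1.09 m/s²

Translation along the incline: Mg sinθ − f = Ma.
Rotation about the center: fR = Iα with I = MR². No-slip gives a = αR, so f = (I/R²)a = M a.
Substituting: Mg sinθ = (1 + 1.000)Ma, so a = g sinθ/(1 + 1.000) = (9.81) sin 12.8° / 2.000 = 1.087 m/s².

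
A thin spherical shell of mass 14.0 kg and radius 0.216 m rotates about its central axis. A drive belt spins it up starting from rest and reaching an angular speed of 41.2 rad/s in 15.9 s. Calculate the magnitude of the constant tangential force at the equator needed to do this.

F ≈ 5.22 N

I = (2/3)MR² = (2/3)(14.0)(0.216)² = 0.4355 kg·m².
α = Δω/Δt = (41.2 − 0)/15.9 = 2.591 rad/s².
The required torque is τ = Iα = (0.4355)(2.591) = 1.128 N·m.
A tangential force at the equator gives τ = FR, so F = τ/R = 1.128/0.216 = 5.224 N.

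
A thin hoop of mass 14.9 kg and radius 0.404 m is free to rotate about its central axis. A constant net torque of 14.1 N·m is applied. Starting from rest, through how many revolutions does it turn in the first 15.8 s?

I = MR² = (14.9)(0.404)² = 2.432 kg·m².
α = τ/I = 14.1/2.432 = 5.798 rad/s².
θ = ½αt² = ½(5.798)(15.8)² = 723.7 rad.
Revolutions = θ/(2π) = 115.2.

≈ 115 revolutions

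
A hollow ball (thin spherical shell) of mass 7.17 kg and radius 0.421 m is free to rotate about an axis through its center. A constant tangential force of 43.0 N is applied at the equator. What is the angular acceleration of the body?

I = (2/3)MR² = (2/3)(7.17)(0.421)² = 0.8472 kg·m².
τ = F R = (43.0)(0.421) = 18.10 N·m.
From τ = Iα: α = 18.10/0.8472 = 21.37 rad/s².

α ≈ 21.4 rad/s²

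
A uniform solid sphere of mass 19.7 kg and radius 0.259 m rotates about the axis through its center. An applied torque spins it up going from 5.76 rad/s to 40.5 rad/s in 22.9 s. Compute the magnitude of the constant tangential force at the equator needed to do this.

F ≈ 3.10 N

I = (2/5)MR² = (2/5)(19.7)(0.259)² = 0.5286 kg·m².
α = Δω/Δt = (40.5 − 5.76)/22.9 = 1.517 rad/s².
The required torque is τ = Iα = (0.5286)(1.517) = 0.8019 N·m.
A tangential force at the equator gives τ = FR, so F = τ/R = 0.8019/0.259 = 3.096 N.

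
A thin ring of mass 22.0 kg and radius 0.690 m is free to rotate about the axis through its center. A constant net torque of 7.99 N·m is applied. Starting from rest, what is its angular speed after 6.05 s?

ω ≈ 4.62 rad/s

I = MR² = (22.0)(0.690)² = 10.47 kg·m².
α = τ/I = 7.99/10.47 = 0.7628 rad/s².
ω = ω₀ + αt = 0 + (0.7628)(6.05) = 4.615 rad/s.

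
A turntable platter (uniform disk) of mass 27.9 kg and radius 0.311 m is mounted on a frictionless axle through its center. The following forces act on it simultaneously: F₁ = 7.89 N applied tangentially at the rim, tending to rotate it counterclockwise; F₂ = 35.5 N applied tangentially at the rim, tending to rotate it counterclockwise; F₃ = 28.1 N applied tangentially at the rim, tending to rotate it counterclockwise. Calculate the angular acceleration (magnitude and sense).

α ≈ 16.5 rad/s², counterclockwise

I = ½MR² = (1/2)(27.9)(0.311)² = 1.349 kg·m².
Taking counterclockwise as positive: τ₁ = +(7.89)(0.311) = +2.454 N·m; τ₂ = +(35.5)(0.311) = +11.04 N·m; τ₃ = +(28.1)(0.311) = +8.739 N·m.
Net torque τ = 22.23 N·m.
α = τ/I = 22.23/1.349 = 16.48 rad/s².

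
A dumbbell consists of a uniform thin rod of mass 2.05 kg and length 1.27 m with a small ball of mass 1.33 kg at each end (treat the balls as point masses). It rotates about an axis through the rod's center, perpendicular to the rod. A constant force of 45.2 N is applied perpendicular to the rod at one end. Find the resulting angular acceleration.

α ≈ 21.3 rad/s²

I_rod = (1/12)ML² = (1/12)(2.05)(1.27)² = 0.2755 kg·m².
I_balls = 2·m·(L/2)² = 2(1.33)(0.6350)² = 1.073 kg·m².
Total I = 1.348 kg·m².
τ = F·(L/2) = (45.2)(0.635) = 28.70 N·m.
α = τ/I = 28.70/1.348 = 21.29 rad/s².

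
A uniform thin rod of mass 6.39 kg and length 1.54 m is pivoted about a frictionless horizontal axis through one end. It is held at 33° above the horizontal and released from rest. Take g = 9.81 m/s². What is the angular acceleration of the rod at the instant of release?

About the pivot, I = (1/3)ML² = (1/3)(6.39)(1.54)² = 5.052 kg·m².
The weight acts at the center, a distance L/2 = 0.7700 m from the pivot; τ = Mg(L/2) cos 33° = 40.48 N·m.
α = τ/I = 40.48/5.052 = 8.014 rad/s².

α ≈ 8.01 rad/s²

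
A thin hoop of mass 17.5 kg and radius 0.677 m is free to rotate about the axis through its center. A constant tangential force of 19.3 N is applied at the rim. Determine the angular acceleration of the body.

α ≈ 1.63 rad/s²

I = MR² = (17.5)(0.677)² = 8.021 kg·m².
τ = F R = (19.3)(0.677) = 13.07 N·m.
Newton's second law for rotation, τ = Iα, gives α = τ/I = 13.07/8.021 = 1.629 rad/s².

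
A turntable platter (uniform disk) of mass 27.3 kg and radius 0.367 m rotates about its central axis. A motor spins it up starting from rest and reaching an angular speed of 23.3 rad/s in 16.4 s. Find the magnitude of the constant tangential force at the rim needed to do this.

F ≈ 7.12 N

I = ½MR² = (1/2)(27.3)(0.367)² = 1.839 kg·m².
α = Δω/Δt = (23.3 − 0)/16.4 = 1.421 rad/s².
The required torque is τ = Iα = (1.839)(1.421) = 2.612 N·m.
A tangential force at the rim gives τ = FR, so F = τ/R = 2.612/0.367 = 7.117 N.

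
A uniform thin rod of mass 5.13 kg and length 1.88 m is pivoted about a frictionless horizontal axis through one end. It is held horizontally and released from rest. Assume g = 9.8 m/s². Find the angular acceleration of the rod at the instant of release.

α ≈ 7.82 rad/s²

About the pivot, I = (1/3)ML² = (1/3)(5.13)(1.88)² = 6.044 kg·m².
The weight acts at the center, a distance L/2 = 0.9400 m from the pivot; τ = Mg(L/2) = 47.26 N·m.
α = τ/I = 47.26/6.044 = 7.819 rad/s².
(Equivalently α = (3g/(2L)) = 7.819 rad/s².)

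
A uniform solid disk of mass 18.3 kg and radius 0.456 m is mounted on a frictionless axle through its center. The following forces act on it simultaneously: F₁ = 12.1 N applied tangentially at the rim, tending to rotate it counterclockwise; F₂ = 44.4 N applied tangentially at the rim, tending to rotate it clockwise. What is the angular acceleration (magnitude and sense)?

I = ½MR² = (1/2)(18.3)(0.456)² = 1.903 kg·m².
Taking counterclockwise as positive: τ₁ = +(12.1)(0.456) = +5.518 N·m; τ₂ = −(44.4)(0.456) = −20.25 N·m.
Net torque τ = -14.73 N·m.
α = τ/I = -14.73/1.903 = -7.741 rad/s².

α ≈ 7.74 rad/s², clockwise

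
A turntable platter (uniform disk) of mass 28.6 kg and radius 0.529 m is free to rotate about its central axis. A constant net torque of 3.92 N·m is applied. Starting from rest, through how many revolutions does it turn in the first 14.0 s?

I = ½MR² = (1/2)(28.6)(0.529)² = 4.002 kg·m².
α = τ/I = 3.92/4.002 = 0.9796 rad/s².
θ = ½αt² = ½(0.9796)(14.0)² = 96.00 rad.
Revolutions = θ/(2π) = 15.28.

≈ 15.3 revolutions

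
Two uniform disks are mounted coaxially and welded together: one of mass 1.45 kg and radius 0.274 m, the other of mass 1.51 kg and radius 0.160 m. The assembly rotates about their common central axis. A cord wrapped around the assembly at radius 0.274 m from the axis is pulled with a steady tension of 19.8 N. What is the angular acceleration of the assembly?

α ≈ 73.6 rad/s²

I = ½M₁R₁² + ½M₂R₂² = ½(1.45)(0.274)² + ½(1.51)(0.160)² = 0.07376 kg·m².
τ = F r = (19.8)(0.274) = 5.425 N·m.
α = τ/I = 5.425/0.07376 = 73.55 rad/s².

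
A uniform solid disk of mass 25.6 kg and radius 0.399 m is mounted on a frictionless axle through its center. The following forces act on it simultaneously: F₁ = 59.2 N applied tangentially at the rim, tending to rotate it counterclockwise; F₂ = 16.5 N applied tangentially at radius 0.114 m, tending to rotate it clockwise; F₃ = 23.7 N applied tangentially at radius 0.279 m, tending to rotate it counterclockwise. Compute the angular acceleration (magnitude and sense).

α ≈ 13.9 rad/s², counterclockwise

I = ½MR² = (1/2)(25.6)(0.399)² = 2.038 kg·m².
Taking counterclockwise as positive: τ₁ = +(59.2)(0.399) = +23.62 N·m; τ₂ = −(16.5)(0.114) = −1.881 N·m; τ₃ = +(23.7)(0.279) = +6.612 N·m.
Net torque τ = 28.35 N·m.
α = τ/I = 28.35/2.038 = 13.91 rad/s².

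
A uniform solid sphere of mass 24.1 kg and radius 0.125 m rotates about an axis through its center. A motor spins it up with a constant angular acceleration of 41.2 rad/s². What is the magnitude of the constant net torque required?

τ ≈ 6.21 N·m

I = (2/5)MR² = (2/5)(24.1)(0.125)² = 0.1506 kg·m².
τ = Iα = (0.1506)(41.20) = 6.206 N·m.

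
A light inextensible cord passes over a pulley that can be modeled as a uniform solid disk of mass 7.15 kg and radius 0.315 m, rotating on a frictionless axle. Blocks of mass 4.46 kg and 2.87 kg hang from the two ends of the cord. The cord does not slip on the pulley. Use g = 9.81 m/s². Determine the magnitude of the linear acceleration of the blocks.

I = ½MR² = (1/2)(7.15)(0.315)² = 0.3547 kg·m².
Heavier block: m₁g − T₁ = m₁a. Lighter block: T₂ − m₂g = m₂a.
Pulley: (T₁ − T₂)R = Iα = I(a/R), so T₁ − T₂ = (I/R²)a = (1/2)M_p a = 3.575·a.
Adding the three: (m₁ − m₂)g = (m₁ + m₂ + 3.575)a, so a = (4.46 − 2.87)(9.81)/(4.46 + 2.87 + 3.575) = 1.430 m/s².

a ≈ 1.43 m/s²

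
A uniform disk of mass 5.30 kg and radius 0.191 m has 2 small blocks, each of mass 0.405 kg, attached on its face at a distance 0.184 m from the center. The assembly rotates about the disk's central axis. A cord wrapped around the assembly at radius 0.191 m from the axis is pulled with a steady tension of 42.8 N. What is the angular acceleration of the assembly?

I_disk = ½MR² = ½(5.30)(0.191)² = 0.09667 kg·m².
I_blocks = 2·m·r² = 2(0.405)(0.184)² = 0.02742 kg·m².
Total I = 0.1241 kg·m².
τ = F r = (42.8)(0.191) = 8.175 N·m.
α = τ/I = 8.175/0.1241 = 65.87 rad/s².

α ≈ 65.9 rad/s²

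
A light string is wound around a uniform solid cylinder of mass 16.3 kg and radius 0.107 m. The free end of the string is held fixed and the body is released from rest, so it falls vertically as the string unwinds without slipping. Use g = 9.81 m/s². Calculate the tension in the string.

Translation: Mg − T = Ma. Rotation about the center: TR = Iα with I = ½MR².
With a = αR: T = (I/R²)a = (1/2)M a, so Mg = (1 + 0.5000)Ma.
a = g/(1 + 0.5000) = 9.81/1.500 = 6.540 m/s².
T = 0.5000·M·a = (0.5000)(16.3)(6.540) = 53.30 N.

T ≈ 53.3 N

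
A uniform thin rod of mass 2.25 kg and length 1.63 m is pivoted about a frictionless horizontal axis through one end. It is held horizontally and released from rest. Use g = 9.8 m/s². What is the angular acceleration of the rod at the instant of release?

α ≈ 9.02 rad/s²

About the pivot, I = (1/3)ML² = (1/3)(2.25)(1.63)² = 1.993 kg·m².
The weight acts at the center, a distance L/2 = 0.8150 m from the pivot; τ = Mg(L/2) = 17.97 N·m.
α = τ/I = 17.97/1.993 = 9.018 rad/s².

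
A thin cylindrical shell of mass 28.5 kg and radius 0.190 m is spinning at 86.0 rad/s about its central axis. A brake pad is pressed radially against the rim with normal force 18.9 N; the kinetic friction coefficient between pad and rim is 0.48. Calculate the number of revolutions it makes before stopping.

I = MR² = (28.5)(0.190)² = 1.029 kg·m².
Friction force f = μN = (0.48)(18.9) = 9.072 N at the rim; torque magnitude τ = fR = 1.724 N·m, opposing ω.
|α| = τ/I = 1.724/1.029 = 1.675 rad/s² (deceleration).
ω² = ω₀² − 2|α|θ with ω = 0 ⇒ θ = ω₀²/(2|α|) = 2207 rad = 351.3 rev.

≈ 351 revolutions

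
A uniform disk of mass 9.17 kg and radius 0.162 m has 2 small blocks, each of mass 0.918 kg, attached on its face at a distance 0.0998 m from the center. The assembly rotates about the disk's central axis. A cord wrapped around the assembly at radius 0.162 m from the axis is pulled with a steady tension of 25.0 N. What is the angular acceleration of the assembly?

I_disk = ½MR² = ½(9.17)(0.162)² = 0.1203 kg·m².
I_blocks = 2·m·r² = 2(0.918)(0.0998)² = 0.01829 kg·m².
Total I = 0.1386 kg·m².
τ = F r = (25.0)(0.162) = 4.050 N·m.
α = τ/I = 4.050/0.1386 = 29.22 rad/s².

α ≈ 29.2 rad/s²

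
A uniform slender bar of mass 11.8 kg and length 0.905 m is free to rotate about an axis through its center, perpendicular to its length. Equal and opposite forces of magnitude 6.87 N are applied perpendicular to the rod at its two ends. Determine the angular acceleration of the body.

I = (1/12)ML² = (1/12)(11.8)(0.905)² = 0.8054 kg·m².
The couple gives τ = F·(L/2) + F·(L/2) = F L = (6.87)(0.905) = 6.217 N·m.
From τ = Iα: α = 6.217/0.8054 = 7.720 rad/s².

α ≈ 7.72 rad/s²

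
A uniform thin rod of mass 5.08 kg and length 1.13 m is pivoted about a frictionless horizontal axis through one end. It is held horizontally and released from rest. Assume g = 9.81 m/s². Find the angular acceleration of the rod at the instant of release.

α ≈ 13.0 rad/s²

About the pivot, I = (1/3)ML² = (1/3)(5.08)(1.13)² = 2.162 kg·m².
The weight acts at the center, a distance L/2 = 0.5650 m from the pivot; τ = Mg(L/2) = 28.16 N·m.
α = τ/I = 28.16/2.162 = 13.02 rad/s².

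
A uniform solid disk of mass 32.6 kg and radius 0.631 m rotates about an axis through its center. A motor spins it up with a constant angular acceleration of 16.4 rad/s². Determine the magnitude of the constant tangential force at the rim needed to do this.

F ≈ 169 N

I = ½MR² = (1/2)(32.6)(0.631)² = 6.490 kg·m².
The required torque is τ = Iα = (6.490)(16.40) = 106.4 N·m.
A tangential force at the rim gives τ = FR, so F = τ/R = 106.4/0.631 = 168.7 N.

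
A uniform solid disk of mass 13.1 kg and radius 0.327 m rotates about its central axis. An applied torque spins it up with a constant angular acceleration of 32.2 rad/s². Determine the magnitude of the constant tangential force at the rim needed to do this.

I = ½MR² = (1/2)(13.1)(0.327)² = 0.7004 kg·m².
The required torque is τ = Iα = (0.7004)(32.20) = 22.55 N·m.
A tangential force at the rim gives τ = FR, so F = τ/R = 22.55/0.327 = 68.97 N.

F ≈ 69.0 N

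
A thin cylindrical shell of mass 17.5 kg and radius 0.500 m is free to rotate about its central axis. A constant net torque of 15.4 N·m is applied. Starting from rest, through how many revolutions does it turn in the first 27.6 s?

≈ 213 revolutions

I = MR² = (17.5)(0.500)² = 4.375 kg·m².
α = τ/I = 15.4/4.375 = 3.520 rad/s².
θ = ½αt² = ½(3.520)(27.6)² = 1341 rad.
Revolutions = θ/(2π) = 213.4.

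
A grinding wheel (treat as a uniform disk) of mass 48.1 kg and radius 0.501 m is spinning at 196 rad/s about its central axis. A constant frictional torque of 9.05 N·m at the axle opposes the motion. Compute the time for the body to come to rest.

I = ½MR² = (1/2)(48.1)(0.501)² = 6.037 kg·m².
The net torque has magnitude 9.05 N·m, opposing ω.
|α| = τ/I = 9.050/6.037 = 1.499 rad/s² (deceleration).
0 = ω₀ − |α|t ⇒ t = ω₀/|α| = 196/1.499 = 130.7 s.

t ≈ 131 s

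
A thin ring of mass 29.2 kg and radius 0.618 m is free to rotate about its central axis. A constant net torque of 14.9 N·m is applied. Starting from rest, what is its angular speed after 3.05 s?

I = MR² = (29.2)(0.618)² = 11.15 kg·m².
α = τ/I = 14.9/11.15 = 1.336 rad/s².
ω = ω₀ + αt = 0 + (1.336)(3.05) = 4.075 rad/s.

ω ≈ 4.07 rad/s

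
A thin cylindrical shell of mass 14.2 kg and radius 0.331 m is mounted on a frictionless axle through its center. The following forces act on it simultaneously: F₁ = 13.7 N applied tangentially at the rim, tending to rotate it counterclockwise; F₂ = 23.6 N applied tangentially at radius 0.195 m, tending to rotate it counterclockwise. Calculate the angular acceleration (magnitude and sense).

I = MR² = (14.2)(0.331)² = 1.556 kg·m².
Taking counterclockwise as positive: τ₁ = +(13.7)(0.331) = +4.535 N·m; τ₂ = +(23.6)(0.195) = +4.602 N·m.
Net torque τ = 9.137 N·m.
α = τ/I = 9.137/1.556 = 5.873 rad/s².

α ≈ 5.87 rad/s², counterclockwise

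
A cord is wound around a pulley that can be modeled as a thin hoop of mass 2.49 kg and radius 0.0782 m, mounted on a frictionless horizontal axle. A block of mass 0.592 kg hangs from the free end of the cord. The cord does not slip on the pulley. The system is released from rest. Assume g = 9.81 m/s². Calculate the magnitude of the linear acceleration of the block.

I = MR² = (2.49)(0.0782)² = 0.01523 kg·m².
Block: mg − T = ma. Pulley: TR = Iα. No-slip: a = αR, so T = (I/R²)a = 2.490·a.
Then mg = (m + 2.490)a, so a = (0.592)(9.81)/(0.592 + 2.490) = 1.884 m/s².

a ≈ 1.88 m/s²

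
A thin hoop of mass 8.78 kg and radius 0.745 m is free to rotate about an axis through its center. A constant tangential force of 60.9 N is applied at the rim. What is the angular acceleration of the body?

α ≈ 9.31 rad/s²

I = MR² = (8.78)(0.745)² = 4.873 kg·m².
τ = F R = (60.9)(0.745) = 45.37 N·m.
Newton's second law for rotation, τ = Iα, gives α = τ/I = 45.37/4.873 = 9.310 rad/s².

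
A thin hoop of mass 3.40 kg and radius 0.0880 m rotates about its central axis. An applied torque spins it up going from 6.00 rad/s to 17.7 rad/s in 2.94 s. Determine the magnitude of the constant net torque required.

I = MR² = (3.40)(0.0880)² = 0.02633 kg·m².
α = Δω/Δt = (17.7 − 6.00)/2.94 = 3.980 rad/s².
τ = Iα = (0.02633)(3.980) = 0.1048 N·m.

τ ≈ 0.105 N·m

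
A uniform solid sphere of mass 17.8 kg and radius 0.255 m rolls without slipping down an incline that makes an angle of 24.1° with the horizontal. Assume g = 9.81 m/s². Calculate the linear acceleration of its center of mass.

Translation along the incline: Mg sinθ − f = Ma.
Rotation about the center: fR = Iα with I = (2/5)MR². No-slip gives a = αR, so f = (I/R²)a = (2/5)M a.
Substituting: Mg sinθ = (1 + 0.4000)Ma, so a = g sinθ/(1 + 0.4000) = (9.81) sin 24.1° / 1.400 = 2.861 m/s².

a ≈ 2.86 m/s²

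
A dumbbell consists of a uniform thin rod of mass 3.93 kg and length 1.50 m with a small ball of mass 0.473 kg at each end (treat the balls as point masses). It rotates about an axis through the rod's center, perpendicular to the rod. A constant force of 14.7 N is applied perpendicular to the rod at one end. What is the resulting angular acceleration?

I_rod = (1/12)ML² = (1/12)(3.93)(1.50)² = 0.7369 kg·m².
I_balls = 2·m·(L/2)² = 2(0.473)(0.7500)² = 0.5321 kg·m².
Total I = 1.269 kg·m².
τ = F·(L/2) = (14.7)(0.750) = 11.02 N·m.
α = τ/I = 11.02/1.269 = 8.688 rad/s².

α ≈ 8.69 rad/s²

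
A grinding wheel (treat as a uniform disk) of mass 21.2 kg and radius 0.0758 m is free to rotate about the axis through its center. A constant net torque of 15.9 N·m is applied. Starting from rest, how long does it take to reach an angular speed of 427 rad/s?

I = ½MR² = (1/2)(21.2)(0.0758)² = 0.06090 kg·m².
α = τ/I = 15.9/0.06090 = 261.1 rad/s².
ω = αt ⇒ t = ω/α = 427/261.1 = 1.636 s.

t ≈ 1.64 s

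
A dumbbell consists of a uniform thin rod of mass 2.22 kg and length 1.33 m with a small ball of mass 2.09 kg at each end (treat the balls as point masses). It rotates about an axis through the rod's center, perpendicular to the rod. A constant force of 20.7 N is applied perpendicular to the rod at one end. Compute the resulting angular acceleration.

α ≈ 6.33 rad/s²

I_rod = (1/12)ML² = (1/12)(2.22)(1.33)² = 0.3272 kg·m².
I_balls = 2·m·(L/2)² = 2(2.09)(0.6650)² = 1.849 kg·m².
Total I = 2.176 kg·m².
τ = F·(L/2) = (20.7)(0.665) = 13.77 N·m.
α = τ/I = 13.77/2.176 = 6.327 rad/s².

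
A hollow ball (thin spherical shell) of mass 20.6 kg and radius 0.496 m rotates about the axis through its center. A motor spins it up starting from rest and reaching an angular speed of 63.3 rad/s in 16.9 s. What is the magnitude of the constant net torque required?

I = (2/3)MR² = (2/3)(20.6)(0.496)² = 3.379 kg·m².
α = Δω/Δt = (63.3 − 0)/16.9 = 3.746 rad/s².
τ = Iα = (3.379)(3.746) = 12.65 N·m.

τ ≈ 12.7 N·m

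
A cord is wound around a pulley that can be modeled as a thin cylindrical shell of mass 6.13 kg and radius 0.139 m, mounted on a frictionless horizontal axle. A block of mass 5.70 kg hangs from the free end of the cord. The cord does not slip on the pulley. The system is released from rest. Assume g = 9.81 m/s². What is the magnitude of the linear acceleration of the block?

I = MR² = (6.13)(0.139)² = 0.1184 kg·m².
Block: mg − T = ma. Pulley: TR = Iα. No-slip: a = αR, so T = (I/R²)a = 6.130·a.
Then mg = (m + 6.130)a, so a = (5.70)(9.81)/(5.70 + 6.130) = 4.727 m/s².

a ≈ 4.73 m/s²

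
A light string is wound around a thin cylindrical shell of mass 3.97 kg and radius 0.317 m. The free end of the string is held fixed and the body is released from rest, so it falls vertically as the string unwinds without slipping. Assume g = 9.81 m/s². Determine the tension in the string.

T ≈ 19.5 N

Translation: Mg − T = Ma. Rotation about the center: TR = Iα with I = MR².
With a = αR: T = (I/R²)a = M a, so Mg = (1 + 1.000)Ma.
a = g/(1 + 1.000) = 9.81/2.000 = 4.905 m/s².
T = 1.000·M·a = (1.000)(3.97)(4.905) = 19.47 N.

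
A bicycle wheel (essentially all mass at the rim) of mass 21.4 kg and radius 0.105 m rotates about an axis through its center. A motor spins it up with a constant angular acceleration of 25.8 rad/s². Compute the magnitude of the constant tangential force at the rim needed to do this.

I = MR² = (21.4)(0.105)² = 0.2359 kg·m².
The required torque is τ = Iα = (0.2359)(25.80) = 6.087 N·m.
A tangential force at the rim gives τ = FR, so F = τ/R = 6.087/0.105 = 57.97 N.

F ≈ 58.0 N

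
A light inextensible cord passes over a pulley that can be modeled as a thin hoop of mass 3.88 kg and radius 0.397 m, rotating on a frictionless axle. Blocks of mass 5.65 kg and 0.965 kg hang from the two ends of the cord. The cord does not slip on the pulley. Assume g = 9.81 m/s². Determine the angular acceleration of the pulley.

I = MR² = (3.88)(0.397)² = 0.6115 kg·m².
Heavier block: m₁g − T₁ = m₁a. Lighter block: T₂ − m₂g = m₂a.
Pulley: (T₁ − T₂)R = Iα = I(a/R), so T₁ − T₂ = (I/R²)a = 1·M_p a = 3.880·a.
Adding the three: (m₁ − m₂)g = (m₁ + m₂ + 3.880)a, so a = (5.65 − 0.965)(9.81)/(5.65 + 0.965 + 3.880) = 4.379 m/s².
α = a/R = 4.379/0.397 = 11.03 rad/s².

α ≈ 11.0 rad/s²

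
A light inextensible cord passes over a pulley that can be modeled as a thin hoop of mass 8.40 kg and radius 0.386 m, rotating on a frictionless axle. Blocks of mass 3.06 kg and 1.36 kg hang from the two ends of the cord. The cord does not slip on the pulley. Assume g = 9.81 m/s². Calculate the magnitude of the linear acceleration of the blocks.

a ≈ 1.30 m/s²

I = MR² = (8.40)(0.386)² = 1.252 kg·m².
Heavier block: m₁g − T₁ = m₁a. Lighter block: T₂ − m₂g = m₂a.
Pulley: (T₁ − T₂)R = Iα = I(a/R), so T₁ − T₂ = (I/R²)a = 1·M_p a = 8.400·a.
Adding the three: (m₁ − m₂)g = (m₁ + m₂ + 8.400)a, so a = (3.06 − 1.36)(9.81)/(3.06 + 1.36 + 8.400) = 1.301 m/s².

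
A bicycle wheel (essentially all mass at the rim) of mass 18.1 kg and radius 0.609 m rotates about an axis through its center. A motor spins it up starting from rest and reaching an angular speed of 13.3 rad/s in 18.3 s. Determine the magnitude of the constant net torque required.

τ ≈ 4.88 N·m

I = MR² = (18.1)(0.609)² = 6.713 kg·m².
α = Δω/Δt = (13.3 − 0)/18.3 = 0.7268 rad/s².
τ = Iα = (6.713)(0.7268) = 4.879 N·m.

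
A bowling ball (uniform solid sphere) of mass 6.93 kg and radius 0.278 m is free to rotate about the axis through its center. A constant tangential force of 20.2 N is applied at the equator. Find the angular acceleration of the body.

α ≈ 26.2 rad/s²

I = (2/5)MR² = (2/5)(6.93)(0.278)² = 0.2142 kg·m².
τ = F R = (20.2)(0.278) = 5.616 N·m.
From τ = Iα: α = 5.616/0.2142 = 26.21 rad/s².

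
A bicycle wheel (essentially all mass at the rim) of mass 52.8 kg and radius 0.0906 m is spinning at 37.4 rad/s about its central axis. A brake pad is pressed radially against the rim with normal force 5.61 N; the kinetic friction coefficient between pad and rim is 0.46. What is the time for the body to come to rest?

I = MR² = (52.8)(0.0906)² = 0.4334 kg·m².
Friction force f = μN = (0.46)(5.61) = 2.581 N at the rim; torque magnitude τ = fR = 0.2338 N·m, opposing ω.
|α| = τ/I = 0.2338/0.4334 = 0.5395 rad/s² (deceleration).
0 = ω₀ − |α|t ⇒ t = ω₀/|α| = 37.4/0.5395 = 69.33 s.

t ≈ 69.3 s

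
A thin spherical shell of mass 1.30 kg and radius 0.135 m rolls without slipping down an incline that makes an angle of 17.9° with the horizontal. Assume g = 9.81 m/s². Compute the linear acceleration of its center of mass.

a ≈ 1.81 m/s²

Translation along the incline: Mg sinθ − f = Ma.
Rotation about the center: fR = Iα with I = (2/3)MR². No-slip gives a = αR, so f = (I/R²)a = (2/3)M a.
Substituting: Mg sinθ = (1 + 0.6667)Ma, so a = g sinθ/(1 + 0.6667) = (9.81) sin 17.9° / 1.667 = 1.809 m/s².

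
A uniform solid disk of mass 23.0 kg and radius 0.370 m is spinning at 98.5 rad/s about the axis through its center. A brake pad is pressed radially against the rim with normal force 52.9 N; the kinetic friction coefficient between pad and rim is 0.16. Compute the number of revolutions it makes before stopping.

≈ 388 revolutions

I = ½MR² = (1/2)(23.0)(0.370)² = 1.574 kg·m².
Friction force f = μN = (0.16)(52.9) = 8.464 N at the rim; torque magnitude τ = fR = 3.132 N·m, opposing ω.
|α| = τ/I = 3.132/1.574 = 1.989 rad/s² (deceleration).
ω² = ω₀² − 2|α|θ with ω = 0 ⇒ θ = ω₀²/(2|α|) = 2439 rad = 388.1 rev.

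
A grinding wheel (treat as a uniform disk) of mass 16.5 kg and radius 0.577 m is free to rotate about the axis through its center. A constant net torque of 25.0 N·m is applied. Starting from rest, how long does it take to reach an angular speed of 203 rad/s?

t ≈ 22.3 s

I = ½MR² = (1/2)(16.5)(0.577)² = 2.747 kg·m².
α = τ/I = 25.0/2.747 = 9.102 rad/s².
ω = αt ⇒ t = ω/α = 203/9.102 = 22.30 s.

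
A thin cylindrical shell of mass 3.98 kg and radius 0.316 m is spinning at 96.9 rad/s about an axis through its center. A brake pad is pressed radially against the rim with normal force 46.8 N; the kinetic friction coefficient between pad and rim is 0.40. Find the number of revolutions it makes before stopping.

≈ 50.2 revolutions

I = MR² = (3.98)(0.316)² = 0.3974 kg·m².
Friction force f = μN = (0.40)(46.8) = 18.72 N at the rim; torque magnitude τ = fR = 5.916 N·m, opposing ω.
|α| = τ/I = 5.916/0.3974 = 14.88 rad/s² (deceleration).
ω² = ω₀² − 2|α|θ with ω = 0 ⇒ θ = ω₀²/(2|α|) = 315.4 rad = 50.20 rev.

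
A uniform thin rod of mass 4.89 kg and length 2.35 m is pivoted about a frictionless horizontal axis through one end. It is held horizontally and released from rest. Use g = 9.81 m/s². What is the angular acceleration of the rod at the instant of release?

About the pivot, I = (1/3)ML² = (1/3)(4.89)(2.35)² = 9.002 kg·m².
The weight acts at the center, a distance L/2 = 1.175 m from the pivot; τ = Mg(L/2) = 56.37 N·m.
α = τ/I = 56.37/9.002 = 6.262 rad/s².
(Equivalently α = (3g/(2L)) = 6.262 rad/s².)

α ≈ 6.26 rad/s²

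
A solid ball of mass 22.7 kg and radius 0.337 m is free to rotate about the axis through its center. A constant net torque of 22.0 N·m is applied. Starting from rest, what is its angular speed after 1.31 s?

ω ≈ 27.9 rad/s

I = (2/5)MR² = (2/5)(22.7)(0.337)² = 1.031 kg·m².
α = τ/I = 22.0/1.031 = 21.33 rad/s².
ω = ω₀ + αt = 0 + (21.33)(1.31) = 27.95 rad/s.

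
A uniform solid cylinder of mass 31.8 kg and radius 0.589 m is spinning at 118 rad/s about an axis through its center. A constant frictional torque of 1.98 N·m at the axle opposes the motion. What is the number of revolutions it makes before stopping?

I = ½MR² = (1/2)(31.8)(0.589)² = 5.516 kg·m².
The net torque has magnitude 1.98 N·m, opposing ω.
|α| = τ/I = 1.980/5.516 = 0.3590 rad/s² (deceleration).
ω² = ω₀² − 2|α|θ with ω = 0 ⇒ θ = ω₀²/(2|α|) = 19400 rad = 3087 rev.

≈ 3090 revolutions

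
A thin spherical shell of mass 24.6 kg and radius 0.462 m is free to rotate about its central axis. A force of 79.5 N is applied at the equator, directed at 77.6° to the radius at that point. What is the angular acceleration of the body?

α ≈ 10.2 rad/s²

I = (2/3)MR² = (2/3)(24.6)(0.462)² = 3.500 kg·m².
Only the tangential component produces torque: τ = F R sinθ = (79.5)(0.462) sin 77.6° = 35.87 N·m.
Newton's second law for rotation, τ = Iα, gives α = τ/I = 35.87/3.500 = 10.25 rad/s².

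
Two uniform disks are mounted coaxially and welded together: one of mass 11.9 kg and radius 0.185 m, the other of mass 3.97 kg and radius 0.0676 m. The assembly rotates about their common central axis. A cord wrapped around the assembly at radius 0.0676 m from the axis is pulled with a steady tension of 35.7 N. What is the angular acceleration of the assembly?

I = ½M₁R₁² + ½M₂R₂² = ½(11.9)(0.185)² + ½(3.97)(0.0676)² = 0.2127 kg·m².
τ = F r = (35.7)(0.0676) = 2.413 N·m.
α = τ/I = 2.413/0.2127 = 11.35 rad/s².

α ≈ 11.3 rad/s²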